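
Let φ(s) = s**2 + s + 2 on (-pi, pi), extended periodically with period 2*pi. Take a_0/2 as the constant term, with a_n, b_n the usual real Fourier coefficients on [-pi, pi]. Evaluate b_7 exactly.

b_7 = 1/pi ∫_{-pi}^{pi} φ(s) sin(7*s) ds.
Integrating by parts twice (tabular method), an antiderivative of (s**2 + s + 2) sin(7*s) is -s**2*cos(7*s)/7 + 2*s*sin(7*s)/49 - s*cos(7*s)/7 + sin(7*s)/49 - 96*cos(7*s)/343; evaluating from -pi to pi: ∫_{-pi}^{pi} (s**2 + s + 2) sin(7*s) ds = (96/343 + pi/7 + pi**2/7) - (-pi/7 + 96/343 + pi**2/7) = 2*pi/7.
Hence b_7 = (1/pi)·(2*pi/7) = 2/7.

2/7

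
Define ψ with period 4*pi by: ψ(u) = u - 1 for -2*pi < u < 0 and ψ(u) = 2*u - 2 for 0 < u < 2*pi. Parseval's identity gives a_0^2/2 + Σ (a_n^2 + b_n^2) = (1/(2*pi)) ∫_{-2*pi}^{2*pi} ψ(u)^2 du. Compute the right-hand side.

-6*pi + 5 + 20*pi**2/3

(1/(2*pi)) ∫_{-2*pi}^{2*pi} ψ(u)^2 du = (1/(2*pi)) · (2*pi*(-18*pi + 15 + 20*pi**2)/3) = -6*pi + 5 + 20*pi**2/3.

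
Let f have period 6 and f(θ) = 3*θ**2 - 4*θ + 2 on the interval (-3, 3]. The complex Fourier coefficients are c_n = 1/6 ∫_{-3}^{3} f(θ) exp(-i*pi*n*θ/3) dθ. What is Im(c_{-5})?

-12/(5*pi)

Since f is real-valued, Im(c_{-5}) = -1/6 ∫_{-3}^{3} f(θ) sin(-5*pi*θ/3) dθ = b_{5}/2.
Integrating by parts twice (tabular method), an antiderivative of (3*θ**2 - 4*θ + 2) sin(-5*pi*θ/3) is 9*θ**2*cos(5*pi*θ/3)/(5*pi) - 54*θ*sin(5*pi*θ/3)/(25*pi**2) - 12*θ*cos(5*pi*θ/3)/(5*pi) + 36*sin(5*pi*θ/3)/(25*pi**2) - 162*cos(5*pi*θ/3)/(125*pi**3) + 6*cos(5*pi*θ/3)/(5*pi); evaluating from -3 to 3: ∫_{-3}^{3} (3*θ**2 - 4*θ + 2) sin(-5*pi*θ/3) dθ = (3*(54 - 425*pi**2)/(125*pi**3)) - (3*(54 - 1025*pi**2)/(125*pi**3)) = 72/(5*pi).
Hence Im(c_{-5}) = (-1/6)·(72/(5*pi)) = -12/(5*pi).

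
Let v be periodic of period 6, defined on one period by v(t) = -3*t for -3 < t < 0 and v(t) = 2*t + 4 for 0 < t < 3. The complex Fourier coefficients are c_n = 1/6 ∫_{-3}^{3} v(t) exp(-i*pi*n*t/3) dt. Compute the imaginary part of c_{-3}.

5/(6*pi)

Since v is real-valued, Im(c_{-3}) = -1/6 ∫_{-3}^{3} v(t) sin(-pi*t) dt = b_{3}/2.
Split the integral at the breakpoints.
Integrating by parts (boundary term plus one more integral), an antiderivative of (-3*t) sin(-pi*t) is -3*t*cos(pi*t)/pi + 3*sin(pi*t)/pi**2; evaluating from -3 to 0: ∫_{-3}^{0} (-3*t) sin(-pi*t) dt = (0) - (-9/pi) = 9/pi.
Integrating by parts (boundary term plus one more integral), an antiderivative of (2*t + 4) sin(-pi*t) is 2*t*cos(pi*t)/pi - 2*sin(pi*t)/pi**2 + 4*cos(pi*t)/pi; evaluating from 0 to 3: ∫_{0}^{3} (2*t + 4) sin(-pi*t) dt = (-10/pi) - (4/pi) = -14/pi.
So ∫_{-3}^{3} v(t) sin(-pi*t) dt = -5/pi.
Hence Im(c_{-3}) = (-1/6)·(-5/pi) = 5/(6*pi).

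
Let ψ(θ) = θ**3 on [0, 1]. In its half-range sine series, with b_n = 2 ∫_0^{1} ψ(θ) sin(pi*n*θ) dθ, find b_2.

b_2 = 2 ∫_0^{1} (θ**3) sin(2*pi*θ) dθ.
Integrating by parts three times (tabular method), an antiderivative of (θ**3) sin(2*pi*θ) is -θ**3*cos(2*pi*θ)/(2*pi) + 3*θ**2*sin(2*pi*θ)/(4*pi**2) + 3*θ*cos(2*pi*θ)/(4*pi**3) - 3*sin(2*pi*θ)/(8*pi**4); evaluating from 0 to 1: ∫_{0}^{1} (θ**3) sin(2*pi*θ) dθ = ((3 - 2*pi**2)/(4*pi**3)) - (0) = (3 - 2*pi**2)/(4*pi**3).
Hence b_2 = 2·((3 - 2*pi**2)/(4*pi**3)) = (3/2 - pi**2)/pi**3.

(3/2 - pi**2)/pi**3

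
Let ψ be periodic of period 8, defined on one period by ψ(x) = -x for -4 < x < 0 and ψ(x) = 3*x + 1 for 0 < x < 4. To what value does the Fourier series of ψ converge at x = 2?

7

ψ is continuous at x = 2 with value 7, so the series converges to 7 there.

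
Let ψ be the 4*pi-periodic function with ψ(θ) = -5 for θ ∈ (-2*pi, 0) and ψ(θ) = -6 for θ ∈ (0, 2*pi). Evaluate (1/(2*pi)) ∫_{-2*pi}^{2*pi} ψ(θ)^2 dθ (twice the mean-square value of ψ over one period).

(1/(2*pi)) ∫_{-2*pi}^{2*pi} ψ(θ)^2 dθ = (1/(2*pi)) · (122*pi) = 61.

61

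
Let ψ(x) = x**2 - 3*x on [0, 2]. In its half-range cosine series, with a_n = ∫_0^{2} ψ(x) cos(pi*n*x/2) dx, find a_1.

8/pi**2

a_1 = ∫_0^{2} (x**2 - 3*x) cos(pi*x/2) dx.
Integrating by parts twice (tabular method), an antiderivative of (x**2 - 3*x) cos(pi*x/2) is 2*x**2*sin(pi*x/2)/pi - 6*x*sin(pi*x/2)/pi + 8*x*cos(pi*x/2)/pi**2 - 16*sin(pi*x/2)/pi**3 - 12*cos(pi*x/2)/pi**2; evaluating from 0 to 2: ∫_{0}^{2} (x**2 - 3*x) cos(pi*x/2) dx = (-4/pi**2) - (-12/pi**2) = 8/pi**2.
Hence a_1 = 8/pi**2.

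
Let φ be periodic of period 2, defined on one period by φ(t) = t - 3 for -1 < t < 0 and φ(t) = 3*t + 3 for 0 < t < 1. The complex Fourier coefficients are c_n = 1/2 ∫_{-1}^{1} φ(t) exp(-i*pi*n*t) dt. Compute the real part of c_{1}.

-2/pi**2

Since φ is real-valued, Re(c_{1}) = 1/2 ∫_{-1}^{1} φ(t) cos(pi*t) dt = a_{1}/2.
Split the integral at the breakpoints.
Integrating by parts (boundary term plus one more integral), an antiderivative of (t - 3) cos(pi*t) is t*sin(pi*t)/pi - 3*sin(pi*t)/pi + cos(pi*t)/pi**2; evaluating from -1 to 0: ∫_{-1}^{0} (t - 3) cos(pi*t) dt = (pi**(-2)) - (-1/pi**2) = 2/pi**2.
Integrating by parts (boundary term plus one more integral), an antiderivative of (3*t + 3) cos(pi*t) is 3*t*sin(pi*t)/pi + 3*sin(pi*t)/pi + 3*cos(pi*t)/pi**2; evaluating from 0 to 1: ∫_{0}^{1} (3*t + 3) cos(pi*t) dt = (-3/pi**2) - (3/pi**2) = -6/pi**2.
So ∫_{-1}^{1} φ(t) cos(pi*t) dt = -4/pi**2.
Hence Re(c_{1}) = (1/2)·(-4/pi**2) = -2/pi**2.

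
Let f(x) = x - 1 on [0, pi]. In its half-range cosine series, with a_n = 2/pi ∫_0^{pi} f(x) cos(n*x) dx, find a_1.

-4/pi

a_1 = 2/pi ∫_0^{pi} (x - 1) cos(x) dx.
Integrating by parts (boundary term plus one more integral), an antiderivative of (x - 1) cos(x) is x*sin(x) - sin(x) + cos(x); evaluating from 0 to pi: ∫_{0}^{pi} (x - 1) cos(x) dx = (-1) - (1) = -2.
Hence a_1 = (2/pi)·(-2) = -4/pi.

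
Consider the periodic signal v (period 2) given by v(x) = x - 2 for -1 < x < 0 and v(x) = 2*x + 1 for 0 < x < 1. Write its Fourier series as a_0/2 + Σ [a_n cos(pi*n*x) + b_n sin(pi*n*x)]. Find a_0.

a_0 = ∫_{-1}^{1} v(x) dx = -1/2.

-1/2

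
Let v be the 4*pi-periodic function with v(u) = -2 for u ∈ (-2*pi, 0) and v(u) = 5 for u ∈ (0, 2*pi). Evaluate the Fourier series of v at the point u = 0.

At u = 0 the one-sided limits are v(0^-) = -2 and v(0^+) = 5.
By Dirichlet's theorem the series converges to their average, [(-2) + (5)]/2 = 3/2.

3/2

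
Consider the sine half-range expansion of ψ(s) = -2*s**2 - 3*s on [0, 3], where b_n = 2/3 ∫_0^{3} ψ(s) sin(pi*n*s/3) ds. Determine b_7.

18*(8 - 147*pi**2)/(343*pi**3)

b_7 = 2/3 ∫_0^{3} (-2*s**2 - 3*s) sin(7*pi*s/3) ds.
Integrating by parts twice (tabular method), an antiderivative of (-2*s**2 - 3*s) sin(7*pi*s/3) is 6*s**2*cos(7*pi*s/3)/(7*pi) - 36*s*sin(7*pi*s/3)/(49*pi**2) + 9*s*cos(7*pi*s/3)/(7*pi) - 27*sin(7*pi*s/3)/(49*pi**2) - 108*cos(7*pi*s/3)/(343*pi**3); evaluating from 0 to 3: ∫_{0}^{3} (-2*s**2 - 3*s) sin(7*pi*s/3) ds = (27*(4 - 147*pi**2)/(343*pi**3)) - (-108/(343*pi**3)) = 27*(8 - 147*pi**2)/(343*pi**3).
Hence b_7 = (2/3)·(27*(8 - 147*pi**2)/(343*pi**3)) = 18*(8 - 147*pi**2)/(343*pi**3).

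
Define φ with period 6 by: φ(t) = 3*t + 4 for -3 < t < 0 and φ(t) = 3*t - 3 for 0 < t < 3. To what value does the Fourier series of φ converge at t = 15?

1/2

t = 15 differs from t = 3 by 2 full period(s), and the series is 6-periodic.
At t = 3 the one-sided limits are φ(3^-) = 6 and φ(3^+) = -5.
By Dirichlet's theorem the series converges to their average, [(6) + (-5)]/2 = 1/2.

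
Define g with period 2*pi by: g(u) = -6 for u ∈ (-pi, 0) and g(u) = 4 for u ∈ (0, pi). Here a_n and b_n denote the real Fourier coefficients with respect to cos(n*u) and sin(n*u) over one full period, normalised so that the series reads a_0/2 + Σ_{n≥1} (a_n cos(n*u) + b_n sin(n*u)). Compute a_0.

-2

a_0 = 1/pi ∫_{-pi}^{pi} g(u) du = 1/pi · (-2*pi) = -2.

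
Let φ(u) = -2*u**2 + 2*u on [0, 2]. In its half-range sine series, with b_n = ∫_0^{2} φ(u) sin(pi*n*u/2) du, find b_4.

b_4 = ∫_0^{2} (-2*u**2 + 2*u) sin(2*pi*u) du.
Integrating by parts twice (tabular method), an antiderivative of (-2*u**2 + 2*u) sin(2*pi*u) is u**2*cos(2*pi*u)/pi - u*sin(2*pi*u)/pi**2 - u*cos(2*pi*u)/pi + sin(2*pi*u)/(2*pi**2) - cos(2*pi*u)/(2*pi**3); evaluating from 0 to 2: ∫_{0}^{2} (-2*u**2 + 2*u) sin(2*pi*u) du = (-1/(2*pi**3) + 2/pi) - (-1/(2*pi**3)) = 2/pi.
Hence b_4 = 2/pi.

2/pi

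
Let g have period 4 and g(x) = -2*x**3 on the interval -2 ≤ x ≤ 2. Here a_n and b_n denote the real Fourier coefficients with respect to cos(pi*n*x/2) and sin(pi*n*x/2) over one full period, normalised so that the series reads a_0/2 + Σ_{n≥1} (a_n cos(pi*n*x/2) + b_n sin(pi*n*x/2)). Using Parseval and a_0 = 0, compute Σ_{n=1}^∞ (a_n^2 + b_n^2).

512/7

Parseval: a_0^2/2 + Σ_{n≥1} (a_n^2+b_n^2) = 1/2 ∫_{-2}^{2} g(x)^2 dx = 512/7.
Subtract a_0^2/2 = 0: Σ (a_n^2+b_n^2) = 512/7.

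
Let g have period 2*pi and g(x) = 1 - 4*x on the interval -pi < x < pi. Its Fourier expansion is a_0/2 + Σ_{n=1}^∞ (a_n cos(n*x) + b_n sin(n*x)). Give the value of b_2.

b_2 = 1/pi ∫_{-pi}^{pi} g(x) sin(2*x) dx.
Integrating by parts (boundary term plus one more integral), an antiderivative of (1 - 4*x) sin(2*x) is 2*x*cos(2*x) - sin(2*x) - cos(2*x)/2; evaluating from -pi to pi: ∫_{-pi}^{pi} (1 - 4*x) sin(2*x) dx = (-1/2 + 2*pi) - (-2*pi - 1/2) = 4*pi.
Hence b_2 = (1/pi)·(4*pi) = 4.

4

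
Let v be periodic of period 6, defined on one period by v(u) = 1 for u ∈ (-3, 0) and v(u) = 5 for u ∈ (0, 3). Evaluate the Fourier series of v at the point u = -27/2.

1

u = -27/2 differs from u = -3/2 by -2 full period(s), and the series is 6-periodic.
v is continuous at u = -3/2 with value 1, so the series converges to 1 there.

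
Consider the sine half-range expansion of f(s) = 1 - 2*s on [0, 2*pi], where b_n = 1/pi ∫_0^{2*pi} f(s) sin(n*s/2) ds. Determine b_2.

4

b_2 = 1/pi ∫_0^{2*pi} (1 - 2*s) sin(s) ds.
Integrating by parts (boundary term plus one more integral), an antiderivative of (1 - 2*s) sin(s) is 2*s*cos(s) - 2*sin(s) - cos(s); evaluating from 0 to 2*pi: ∫_{0}^{2*pi} (1 - 2*s) sin(s) ds = (-1 + 4*pi) - (-1) = 4*pi.
Hence b_2 = (1/pi)·(4*pi) = 4.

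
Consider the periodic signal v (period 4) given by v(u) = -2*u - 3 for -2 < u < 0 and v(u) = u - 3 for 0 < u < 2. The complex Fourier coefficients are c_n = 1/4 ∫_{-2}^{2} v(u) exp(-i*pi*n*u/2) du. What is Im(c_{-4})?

1/(4*pi)

Since v is real-valued, Im(c_{-4}) = -1/4 ∫_{-2}^{2} v(u) sin(-2*pi*u) du = b_{4}/2.
Split the integral at the breakpoints.
Integrating by parts (boundary term plus one more integral), an antiderivative of (-2*u - 3) sin(-2*pi*u) is -u*cos(2*pi*u)/pi + sin(2*pi*u)/(2*pi**2) - 3*cos(2*pi*u)/(2*pi); evaluating from -2 to 0: ∫_{-2}^{0} (-2*u - 3) sin(-2*pi*u) du = (-3/(2*pi)) - (1/(2*pi)) = -2/pi.
Integrating by parts (boundary term plus one more integral), an antiderivative of (u - 3) sin(-2*pi*u) is u*cos(2*pi*u)/(2*pi) - sin(2*pi*u)/(4*pi**2) - 3*cos(2*pi*u)/(2*pi); evaluating from 0 to 2: ∫_{0}^{2} (u - 3) sin(-2*pi*u) du = (-1/(2*pi)) - (-3/(2*pi)) = 1/pi.
So ∫_{-2}^{2} v(u) sin(-2*pi*u) du = -1/pi.
Hence Im(c_{-4}) = (-1/4)·(-1/pi) = 1/(4*pi).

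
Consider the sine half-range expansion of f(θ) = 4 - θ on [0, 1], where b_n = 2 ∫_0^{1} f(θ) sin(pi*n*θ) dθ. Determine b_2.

b_2 = 2 ∫_0^{1} (4 - θ) sin(2*pi*θ) dθ.
Integrating by parts (boundary term plus one more integral), an antiderivative of (4 - θ) sin(2*pi*θ) is θ*cos(2*pi*θ)/(2*pi) - sin(2*pi*θ)/(4*pi**2) - 2*cos(2*pi*θ)/pi; evaluating from 0 to 1: ∫_{0}^{1} (4 - θ) sin(2*pi*θ) dθ = (-3/(2*pi)) - (-2/pi) = 1/(2*pi).
Hence b_2 = 2·(1/(2*pi)) = 1/pi.

1/pi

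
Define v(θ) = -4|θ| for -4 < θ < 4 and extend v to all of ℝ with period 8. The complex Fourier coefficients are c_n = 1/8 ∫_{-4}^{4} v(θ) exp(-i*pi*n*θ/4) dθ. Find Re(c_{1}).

Since v is real-valued, Re(c_{1}) = 1/8 ∫_{-4}^{4} v(θ) cos(pi*θ/4) dθ = a_{1}/2.
v is even and cos(pi*θ/4) is even, so the integrand is even: ∫_{-4}^{4} v(θ) cos(pi*θ/4) dθ = 2∫_0^{4} v(θ) cos(pi*θ/4) dθ.
Integrating by parts (boundary term plus one more integral), an antiderivative of (-4*θ) cos(pi*θ/4) is -16*θ*sin(pi*θ/4)/pi - 64*cos(pi*θ/4)/pi**2; evaluating from 0 to 4: ∫_{0}^{4} (-4*θ) cos(pi*θ/4) dθ = (64/pi**2) - (-64/pi**2) = 128/pi**2.
So ∫_{-4}^{4} v(θ) cos(pi*θ/4) dθ = 256/pi**2.
Hence Re(c_{1}) = (1/8)·(256/pi**2) = 32/pi**2.

32/pi**2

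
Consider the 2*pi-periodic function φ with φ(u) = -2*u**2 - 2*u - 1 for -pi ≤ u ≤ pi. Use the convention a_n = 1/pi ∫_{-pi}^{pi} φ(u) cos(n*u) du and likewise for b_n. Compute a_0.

a_0 = 1/pi ∫_{-pi}^{pi} φ(u) du = 1/pi · (-4*pi**3/3 - 2*pi) = -4*pi**2/3 - 2.

-4*pi**2/3 - 2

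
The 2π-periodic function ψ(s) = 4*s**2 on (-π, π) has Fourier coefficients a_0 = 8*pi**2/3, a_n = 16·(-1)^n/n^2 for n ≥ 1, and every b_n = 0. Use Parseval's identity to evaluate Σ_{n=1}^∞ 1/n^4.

pi**4/90

Parseval: a_0^2/2 + Σ a_n^2 = (1/π) ∫_{-π}^{π} ψ(s)^2 ds = 32*pi**4/5.
Subtract a_0^2/2 = 32*pi**4/9: Σ a_n^2 = 128*pi**4/45.
Since a_n^2 = 256/n^4, Σ 1/n^4 = pi**4/90.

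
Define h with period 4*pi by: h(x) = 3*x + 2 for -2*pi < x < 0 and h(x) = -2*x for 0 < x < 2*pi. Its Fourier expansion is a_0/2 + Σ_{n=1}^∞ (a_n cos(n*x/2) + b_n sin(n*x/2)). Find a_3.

a_3 = (1/(2*pi)) ∫_{-2*pi}^{2*pi} h(x) cos(3*x/2) dx.
Split the integral at the breakpoints.
Integrating by parts (boundary term plus one more integral), an antiderivative of (3*x + 2) cos(3*x/2) is 2*x*sin(3*x/2) + 4*sin(3*x/2)/3 + 4*cos(3*x/2)/3; evaluating from -2*pi to 0: ∫_{-2*pi}^{0} (3*x + 2) cos(3*x/2) dx = (4/3) - (-4/3) = 8/3.
Integrating by parts (boundary term plus one more integral), an antiderivative of (-2*x) cos(3*x/2) is -4*x*sin(3*x/2)/3 - 8*cos(3*x/2)/9; evaluating from 0 to 2*pi: ∫_{0}^{2*pi} (-2*x) cos(3*x/2) dx = (8/9) - (-8/9) = 16/9.
Summing the pieces and multiplying by (1/(2*pi)) gives a_3 = 20/(9*pi).

20/(9*pi)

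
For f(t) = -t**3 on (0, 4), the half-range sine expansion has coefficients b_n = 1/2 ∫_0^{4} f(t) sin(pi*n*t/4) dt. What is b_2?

b_2 = 1/2 ∫_0^{4} (-t**3) sin(pi*t/2) dt.
Integrating by parts three times (tabular method), an antiderivative of (-t**3) sin(pi*t/2) is 2*t**3*cos(pi*t/2)/pi - 12*t**2*sin(pi*t/2)/pi**2 - 48*t*cos(pi*t/2)/pi**3 + 96*sin(pi*t/2)/pi**4; evaluating from 0 to 4: ∫_{0}^{4} (-t**3) sin(pi*t/2) dt = (-192/pi**3 + 128/pi) - (0) = -192/pi**3 + 128/pi.
Hence b_2 = (1/2)·(-192/pi**3 + 128/pi) = -96/pi**3 + 64/pi.

-96/pi**3 + 64/pi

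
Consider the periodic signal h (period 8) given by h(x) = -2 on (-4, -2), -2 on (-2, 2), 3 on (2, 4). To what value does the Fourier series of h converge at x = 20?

x = 20 differs from x = 4 by 2 full period(s), and the series is 8-periodic.
At x = 4 the one-sided limits are h(4^-) = 3 and h(4^+) = -2.
By Dirichlet's theorem the series converges to their average, [(3) + (-2)]/2 = 1/2.

1/2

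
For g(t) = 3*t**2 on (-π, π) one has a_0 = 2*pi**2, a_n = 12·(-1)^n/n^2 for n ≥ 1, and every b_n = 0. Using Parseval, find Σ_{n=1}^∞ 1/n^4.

Parseval: a_0^2/2 + Σ a_n^2 = (1/π) ∫_{-π}^{π} g(t)^2 dt = 18*pi**4/5.
Subtract a_0^2/2 = 2*pi**4: Σ a_n^2 = 8*pi**4/5.
Since a_n^2 = 144/n^4, Σ 1/n^4 = pi**4/90.

pi**4/90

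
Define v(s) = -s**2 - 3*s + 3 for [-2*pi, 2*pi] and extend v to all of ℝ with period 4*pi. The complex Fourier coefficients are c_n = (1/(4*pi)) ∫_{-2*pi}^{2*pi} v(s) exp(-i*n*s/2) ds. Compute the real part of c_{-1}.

8

Since v is real-valued, Re(c_{-1}) = (1/(4*pi)) ∫_{-2*pi}^{2*pi} v(s) cos(-s/2) ds = a_{1}/2.
Integrating by parts twice (tabular method), an antiderivative of (-s**2 - 3*s + 3) cos(-s/2) is -2*s**2*sin(s/2) - 6*s*sin(s/2) - 8*s*cos(s/2) + 22*sin(s/2) - 12*cos(s/2); evaluating from -2*pi to 2*pi: ∫_{-2*pi}^{2*pi} (-s**2 - 3*s + 3) cos(-s/2) ds = (12 + 16*pi) - (12 - 16*pi) = 32*pi.
Hence Re(c_{-1}) = (1/(4*pi))·(32*pi) = 8.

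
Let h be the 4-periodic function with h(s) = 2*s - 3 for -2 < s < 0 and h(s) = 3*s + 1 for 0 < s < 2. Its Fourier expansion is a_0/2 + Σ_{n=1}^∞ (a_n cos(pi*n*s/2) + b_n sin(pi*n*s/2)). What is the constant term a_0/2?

a_0 = 1/2 ∫_{-2}^{2} h(s) ds = 1/2 · (-2) = -1.
So the constant term a_0/2 = -1/2.

-1/2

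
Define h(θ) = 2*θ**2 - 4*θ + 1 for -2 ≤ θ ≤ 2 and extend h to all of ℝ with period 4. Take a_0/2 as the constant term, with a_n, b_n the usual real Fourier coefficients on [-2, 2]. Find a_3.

a_3 = 1/2 ∫_{-2}^{2} h(θ) cos(3*pi*θ/2) dθ.
Integrating by parts twice (tabular method), an antiderivative of (2*θ**2 - 4*θ + 1) cos(3*pi*θ/2) is 4*θ**2*sin(3*pi*θ/2)/(3*pi) - 8*θ*sin(3*pi*θ/2)/(3*pi) + 16*θ*cos(3*pi*θ/2)/(9*pi**2) - 32*sin(3*pi*θ/2)/(27*pi**3) + 2*sin(3*pi*θ/2)/(3*pi) - 16*cos(3*pi*θ/2)/(9*pi**2); evaluating from -2 to 2: ∫_{-2}^{2} (2*θ**2 - 4*θ + 1) cos(3*pi*θ/2) dθ = (-16/(9*pi**2)) - (16/(3*pi**2)) = -64/(9*pi**2).
Hence a_3 = (1/2)·(-64/(9*pi**2)) = -32/(9*pi**2).

-32/(9*pi**2)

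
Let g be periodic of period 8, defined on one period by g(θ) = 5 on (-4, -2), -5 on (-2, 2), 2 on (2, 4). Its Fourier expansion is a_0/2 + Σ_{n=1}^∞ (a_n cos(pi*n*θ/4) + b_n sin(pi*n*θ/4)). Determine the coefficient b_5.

-3/(5*pi)

b_5 = 1/4 ∫_{-4}^{4} g(θ) sin(5*pi*θ/4) dθ.
Split the integral at the breakpoints.
Directly, an antiderivative of (5) sin(5*pi*θ/4) is -4*cos(5*pi*θ/4)/pi; evaluating from -4 to -2: ∫_{-4}^{-2} (5) sin(5*pi*θ/4) dθ = (0) - (4/pi) = -4/pi.
Directly, an antiderivative of (-5) sin(5*pi*θ/4) is 4*cos(5*pi*θ/4)/pi; evaluating from -2 to 2: ∫_{-2}^{2} (-5) sin(5*pi*θ/4) dθ = (0) - (0) = 0.
Directly, an antiderivative of (2) sin(5*pi*θ/4) is -8*cos(5*pi*θ/4)/(5*pi); evaluating from 2 to 4: ∫_{2}^{4} (2) sin(5*pi*θ/4) dθ = (8/(5*pi)) - (0) = 8/(5*pi).
Summing the pieces and multiplying by (1/4) gives b_5 = -3/(5*pi).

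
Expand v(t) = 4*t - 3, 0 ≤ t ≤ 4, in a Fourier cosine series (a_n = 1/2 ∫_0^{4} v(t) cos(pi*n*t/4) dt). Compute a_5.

a_5 = 1/2 ∫_0^{4} (4*t - 3) cos(5*pi*t/4) dt.
Integrating by parts (boundary term plus one more integral), an antiderivative of (4*t - 3) cos(5*pi*t/4) is 16*t*sin(5*pi*t/4)/(5*pi) - 12*sin(5*pi*t/4)/(5*pi) + 64*cos(5*pi*t/4)/(25*pi**2); evaluating from 0 to 4: ∫_{0}^{4} (4*t - 3) cos(5*pi*t/4) dt = (-64/(25*pi**2)) - (64/(25*pi**2)) = -128/(25*pi**2).
Hence a_5 = (1/2)·(-128/(25*pi**2)) = -64/(25*pi**2).

-64/(25*pi**2)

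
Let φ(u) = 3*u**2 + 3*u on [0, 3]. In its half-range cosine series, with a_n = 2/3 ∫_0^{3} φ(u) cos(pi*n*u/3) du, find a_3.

a_3 = 2/3 ∫_0^{3} (3*u**2 + 3*u) cos(pi*u) du.
Integrating by parts twice (tabular method), an antiderivative of (3*u**2 + 3*u) cos(pi*u) is 3*u**2*sin(pi*u)/pi + 3*u*sin(pi*u)/pi + 6*u*cos(pi*u)/pi**2 - 6*sin(pi*u)/pi**3 + 3*cos(pi*u)/pi**2; evaluating from 0 to 3: ∫_{0}^{3} (3*u**2 + 3*u) cos(pi*u) du = (-21/pi**2) - (3/pi**2) = -24/pi**2.
Hence a_3 = (2/3)·(-24/pi**2) = -16/pi**2.

-16/pi**2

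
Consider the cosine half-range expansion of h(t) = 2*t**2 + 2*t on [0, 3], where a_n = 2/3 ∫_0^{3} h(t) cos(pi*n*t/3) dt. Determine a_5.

a_5 = 2/3 ∫_0^{3} (2*t**2 + 2*t) cos(5*pi*t/3) dt.
Integrating by parts twice (tabular method), an antiderivative of (2*t**2 + 2*t) cos(5*pi*t/3) is 6*t**2*sin(5*pi*t/3)/(5*pi) + 6*t*sin(5*pi*t/3)/(5*pi) + 36*t*cos(5*pi*t/3)/(25*pi**2) - 108*sin(5*pi*t/3)/(125*pi**3) + 18*cos(5*pi*t/3)/(25*pi**2); evaluating from 0 to 3: ∫_{0}^{3} (2*t**2 + 2*t) cos(5*pi*t/3) dt = (-126/(25*pi**2)) - (18/(25*pi**2)) = -144/(25*pi**2).
Hence a_5 = (2/3)·(-144/(25*pi**2)) = -96/(25*pi**2).

-96/(25*pi**2)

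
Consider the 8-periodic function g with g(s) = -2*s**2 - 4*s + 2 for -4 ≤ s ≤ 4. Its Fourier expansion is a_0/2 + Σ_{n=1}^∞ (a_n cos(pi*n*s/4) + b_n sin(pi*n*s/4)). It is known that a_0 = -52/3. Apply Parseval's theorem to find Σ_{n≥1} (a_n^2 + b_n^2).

Parseval: a_0^2/2 + Σ_{n≥1} (a_n^2+b_n^2) = 1/4 ∫_{-4}^{4} g(s)^2 ds = 7544/15.
Subtract a_0^2/2 = 1352/9: Σ (a_n^2+b_n^2) = 15872/45.

15872/45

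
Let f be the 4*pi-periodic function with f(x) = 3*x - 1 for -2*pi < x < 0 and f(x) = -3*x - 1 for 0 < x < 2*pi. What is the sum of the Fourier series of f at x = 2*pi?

f is continuous at x = 2*pi with value -6*pi - 1, so the series converges to -6*pi - 1 there.

-6*pi - 1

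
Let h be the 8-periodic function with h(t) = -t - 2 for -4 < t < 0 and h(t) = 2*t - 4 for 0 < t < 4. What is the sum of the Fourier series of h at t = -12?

3

t = -12 differs from t = -4 by -1 full period(s), and the series is 8-periodic.
At t = -4 the one-sided limits are h(-4^-) = 4 and h(-4^+) = 2.
By Dirichlet's theorem the series converges to their average, [(4) + (2)]/2 = 3.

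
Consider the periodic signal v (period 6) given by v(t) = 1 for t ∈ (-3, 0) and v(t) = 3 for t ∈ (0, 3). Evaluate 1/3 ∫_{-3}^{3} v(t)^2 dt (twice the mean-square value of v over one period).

1/3 ∫_{-3}^{3} v(t)^2 dt = 1/3 · (30) = 10.

10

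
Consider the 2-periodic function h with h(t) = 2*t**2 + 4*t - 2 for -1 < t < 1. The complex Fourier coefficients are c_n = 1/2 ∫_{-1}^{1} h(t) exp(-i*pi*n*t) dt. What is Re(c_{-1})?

-4/pi**2

Since h is real-valued, Re(c_{-1}) = 1/2 ∫_{-1}^{1} h(t) cos(-pi*t) dt = a_{1}/2.
Integrating by parts twice (tabular method), an antiderivative of (2*t**2 + 4*t - 2) cos(-pi*t) is 2*t**2*sin(pi*t)/pi + 4*t*sin(pi*t)/pi + 4*t*cos(pi*t)/pi**2 - 2*sin(pi*t)/pi - 4*sin(pi*t)/pi**3 + 4*cos(pi*t)/pi**2; evaluating from -1 to 1: ∫_{-1}^{1} (2*t**2 + 4*t - 2) cos(-pi*t) dt = (-8/pi**2) - (0) = -8/pi**2.
Hence Re(c_{-1}) = (1/2)·(-8/pi**2) = -4/pi**2.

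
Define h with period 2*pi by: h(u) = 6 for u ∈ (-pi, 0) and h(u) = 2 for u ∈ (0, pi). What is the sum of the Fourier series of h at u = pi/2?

h is continuous at u = pi/2 with value 2, so the series converges to 2 there.

2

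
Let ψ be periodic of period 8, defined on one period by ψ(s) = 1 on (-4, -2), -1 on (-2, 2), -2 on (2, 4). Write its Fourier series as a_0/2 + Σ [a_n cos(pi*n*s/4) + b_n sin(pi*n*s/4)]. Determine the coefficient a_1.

-1/pi

a_1 = 1/4 ∫_{-4}^{4} ψ(s) cos(pi*s/4) ds.
Split the integral at the breakpoints.
Directly, an antiderivative of (1) cos(pi*s/4) is 4*sin(pi*s/4)/pi; evaluating from -4 to -2: ∫_{-4}^{-2} (1) cos(pi*s/4) ds = (-4/pi) - (0) = -4/pi.
Directly, an antiderivative of (-1) cos(pi*s/4) is -4*sin(pi*s/4)/pi; evaluating from -2 to 2: ∫_{-2}^{2} (-1) cos(pi*s/4) ds = (-4/pi) - (4/pi) = -8/pi.
Directly, an antiderivative of (-2) cos(pi*s/4) is -8*sin(pi*s/4)/pi; evaluating from 2 to 4: ∫_{2}^{4} (-2) cos(pi*s/4) ds = (0) - (-8/pi) = 8/pi.
Summing the pieces and multiplying by (1/4) gives a_1 = -1/pi.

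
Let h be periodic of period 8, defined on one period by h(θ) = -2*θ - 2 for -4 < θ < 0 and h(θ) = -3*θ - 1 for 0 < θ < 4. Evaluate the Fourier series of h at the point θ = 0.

At θ = 0 the one-sided limits are h(0^-) = -2 and h(0^+) = -1.
By Dirichlet's theorem the series converges to their average, [(-2) + (-1)]/2 = -3/2.

-3/2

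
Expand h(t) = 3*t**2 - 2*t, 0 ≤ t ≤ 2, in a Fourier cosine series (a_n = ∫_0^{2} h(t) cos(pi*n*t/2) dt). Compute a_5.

-32/(25*pi**2)

a_5 = ∫_0^{2} (3*t**2 - 2*t) cos(5*pi*t/2) dt.
Integrating by parts twice (tabular method), an antiderivative of (3*t**2 - 2*t) cos(5*pi*t/2) is 6*t**2*sin(5*pi*t/2)/(5*pi) - 4*t*sin(5*pi*t/2)/(5*pi) + 24*t*cos(5*pi*t/2)/(25*pi**2) - 48*sin(5*pi*t/2)/(125*pi**3) - 8*cos(5*pi*t/2)/(25*pi**2); evaluating from 0 to 2: ∫_{0}^{2} (3*t**2 - 2*t) cos(5*pi*t/2) dt = (-8/(5*pi**2)) - (-8/(25*pi**2)) = -32/(25*pi**2).
Hence a_5 = -32/(25*pi**2).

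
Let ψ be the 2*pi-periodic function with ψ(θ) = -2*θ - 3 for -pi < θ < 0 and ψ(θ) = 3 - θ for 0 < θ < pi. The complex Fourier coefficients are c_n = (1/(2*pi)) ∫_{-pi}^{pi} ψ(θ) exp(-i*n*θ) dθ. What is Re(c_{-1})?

Since ψ is real-valued, Re(c_{-1}) = (1/(2*pi)) ∫_{-pi}^{pi} ψ(θ) cos(-θ) dθ = a_{1}/2.
Split the integral at the breakpoints.
Integrating by parts (boundary term plus one more integral), an antiderivative of (-2*θ - 3) cos(-θ) is -2*θ*sin(θ) - 3*sin(θ) - 2*cos(θ); evaluating from -pi to 0: ∫_{-pi}^{0} (-2*θ - 3) cos(-θ) dθ = (-2) - (2) = -4.
Integrating by parts (boundary term plus one more integral), an antiderivative of (3 - θ) cos(-θ) is -θ*sin(θ) + 3*sin(θ) - cos(θ); evaluating from 0 to pi: ∫_{0}^{pi} (3 - θ) cos(-θ) dθ = (1) - (-1) = 2.
So ∫_{-pi}^{pi} ψ(θ) cos(-θ) dθ = -2.
Hence Re(c_{-1}) = (1/(2*pi))·(-2) = -1/pi.

-1/pi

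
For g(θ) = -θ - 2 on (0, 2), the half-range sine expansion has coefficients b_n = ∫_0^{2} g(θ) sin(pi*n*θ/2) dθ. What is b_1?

b_1 = ∫_0^{2} (-θ - 2) sin(pi*θ/2) dθ.
Integrating by parts (boundary term plus one more integral), an antiderivative of (-θ - 2) sin(pi*θ/2) is 2*θ*cos(pi*θ/2)/pi - 4*sin(pi*θ/2)/pi**2 + 4*cos(pi*θ/2)/pi; evaluating from 0 to 2: ∫_{0}^{2} (-θ - 2) sin(pi*θ/2) dθ = (-8/pi) - (4/pi) = -12/pi.
Hence b_1 = -12/pi.

-12/pi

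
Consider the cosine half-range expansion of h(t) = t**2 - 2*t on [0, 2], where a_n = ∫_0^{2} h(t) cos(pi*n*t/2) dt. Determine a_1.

0

a_1 = ∫_0^{2} (t**2 - 2*t) cos(pi*t/2) dt.
Integrating by parts twice (tabular method), an antiderivative of (t**2 - 2*t) cos(pi*t/2) is 2*t**2*sin(pi*t/2)/pi - 4*t*sin(pi*t/2)/pi + 8*t*cos(pi*t/2)/pi**2 - 16*sin(pi*t/2)/pi**3 - 8*cos(pi*t/2)/pi**2; evaluating from 0 to 2: ∫_{0}^{2} (t**2 - 2*t) cos(pi*t/2) dt = (-8/pi**2) - (-8/pi**2) = 0.
Hence a_1 = 0.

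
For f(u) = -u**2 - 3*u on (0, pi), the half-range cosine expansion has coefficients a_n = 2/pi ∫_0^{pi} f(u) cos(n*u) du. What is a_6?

-1/9

a_6 = 2/pi ∫_0^{pi} (-u**2 - 3*u) cos(6*u) du.
Integrating by parts twice (tabular method), an antiderivative of (-u**2 - 3*u) cos(6*u) is -u**2*sin(6*u)/6 - u*sin(6*u)/2 - u*cos(6*u)/18 + sin(6*u)/108 - cos(6*u)/12; evaluating from 0 to pi: ∫_{0}^{pi} (-u**2 - 3*u) cos(6*u) du = (-pi/18 - 1/12) - (-1/12) = -pi/18.
Hence a_6 = (2/pi)·(-pi/18) = -1/9.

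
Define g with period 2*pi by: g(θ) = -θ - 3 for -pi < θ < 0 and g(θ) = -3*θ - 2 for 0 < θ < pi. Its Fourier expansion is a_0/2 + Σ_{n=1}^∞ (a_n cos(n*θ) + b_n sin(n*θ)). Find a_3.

a_3 = 1/pi ∫_{-pi}^{pi} g(θ) cos(3*θ) dθ.
Split the integral at the breakpoints.
Integrating by parts (boundary term plus one more integral), an antiderivative of (-θ - 3) cos(3*θ) is -θ*sin(3*θ)/3 - sin(3*θ) - cos(3*θ)/9; evaluating from -pi to 0: ∫_{-pi}^{0} (-θ - 3) cos(3*θ) dθ = (-1/9) - (1/9) = -2/9.
Integrating by parts (boundary term plus one more integral), an antiderivative of (-3*θ - 2) cos(3*θ) is -θ*sin(3*θ) - 2*sin(3*θ)/3 - cos(3*θ)/3; evaluating from 0 to pi: ∫_{0}^{pi} (-3*θ - 2) cos(3*θ) dθ = (1/3) - (-1/3) = 2/3.
Summing the pieces and multiplying by (1/pi) gives a_3 = 4/(9*pi).

4/(9*pi)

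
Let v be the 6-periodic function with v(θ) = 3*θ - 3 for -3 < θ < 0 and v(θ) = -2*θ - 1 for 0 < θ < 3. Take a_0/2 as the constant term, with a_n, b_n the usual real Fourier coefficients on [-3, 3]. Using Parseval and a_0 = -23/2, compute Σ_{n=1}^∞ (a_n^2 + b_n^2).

127/8

Parseval: a_0^2/2 + Σ_{n≥1} (a_n^2+b_n^2) = 1/3 ∫_{-3}^{3} v(θ)^2 dθ = 82.
Subtract a_0^2/2 = 529/8: Σ (a_n^2+b_n^2) = 127/8.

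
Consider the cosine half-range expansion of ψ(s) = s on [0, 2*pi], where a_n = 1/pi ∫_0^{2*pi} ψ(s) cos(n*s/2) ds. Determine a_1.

a_1 = 1/pi ∫_0^{2*pi} (s) cos(s/2) ds.
Integrating by parts (boundary term plus one more integral), an antiderivative of (s) cos(s/2) is 2*s*sin(s/2) + 4*cos(s/2); evaluating from 0 to 2*pi: ∫_{0}^{2*pi} (s) cos(s/2) ds = (-4) - (4) = -8.
Hence a_1 = (1/pi)·(-8) = -8/pi.

-8/pi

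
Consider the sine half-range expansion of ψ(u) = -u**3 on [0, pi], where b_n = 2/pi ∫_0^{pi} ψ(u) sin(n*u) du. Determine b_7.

12/343 - 2*pi**2/7

b_7 = 2/pi ∫_0^{pi} (-u**3) sin(7*u) du.
Integrating by parts three times (tabular method), an antiderivative of (-u**3) sin(7*u) is u**3*cos(7*u)/7 - 3*u**2*sin(7*u)/49 - 6*u*cos(7*u)/343 + 6*sin(7*u)/2401; evaluating from 0 to pi: ∫_{0}^{pi} (-u**3) sin(7*u) du = (pi*(6 - 49*pi**2)/343) - (0) = pi*(6 - 49*pi**2)/343.
Hence b_7 = (2/pi)·(pi*(6 - 49*pi**2)/343) = 12/343 - 2*pi**2/7.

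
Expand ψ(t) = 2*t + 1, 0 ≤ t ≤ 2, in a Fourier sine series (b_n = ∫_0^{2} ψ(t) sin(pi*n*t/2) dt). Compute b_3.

4/pi

b_3 = ∫_0^{2} (2*t + 1) sin(3*pi*t/2) dt.
Integrating by parts (boundary term plus one more integral), an antiderivative of (2*t + 1) sin(3*pi*t/2) is -4*t*cos(3*pi*t/2)/(3*pi) + 8*sin(3*pi*t/2)/(9*pi**2) - 2*cos(3*pi*t/2)/(3*pi); evaluating from 0 to 2: ∫_{0}^{2} (2*t + 1) sin(3*pi*t/2) dt = (10/(3*pi)) - (-2/(3*pi)) = 4/pi.
Hence b_3 = 4/pi.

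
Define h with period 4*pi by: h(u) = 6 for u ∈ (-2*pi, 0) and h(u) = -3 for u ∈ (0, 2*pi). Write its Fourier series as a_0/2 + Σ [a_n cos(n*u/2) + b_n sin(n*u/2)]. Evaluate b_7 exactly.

-18/(7*pi)

b_7 = (1/(2*pi)) ∫_{-2*pi}^{2*pi} h(u) sin(7*u/2) du.
Split the integral at the breakpoints.
Directly, an antiderivative of (6) sin(7*u/2) is -12*cos(7*u/2)/7; evaluating from -2*pi to 0: ∫_{-2*pi}^{0} (6) sin(7*u/2) du = (-12/7) - (12/7) = -24/7.
Directly, an antiderivative of (-3) sin(7*u/2) is 6*cos(7*u/2)/7; evaluating from 0 to 2*pi: ∫_{0}^{2*pi} (-3) sin(7*u/2) du = (-6/7) - (6/7) = -12/7.
Summing the pieces and multiplying by (1/(2*pi)) gives b_7 = -18/(7*pi).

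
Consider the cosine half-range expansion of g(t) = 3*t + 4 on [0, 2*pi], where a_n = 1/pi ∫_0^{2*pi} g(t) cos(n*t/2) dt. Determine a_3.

a_3 = 1/pi ∫_0^{2*pi} (3*t + 4) cos(3*t/2) dt.
Integrating by parts (boundary term plus one more integral), an antiderivative of (3*t + 4) cos(3*t/2) is 2*t*sin(3*t/2) + 8*sin(3*t/2)/3 + 4*cos(3*t/2)/3; evaluating from 0 to 2*pi: ∫_{0}^{2*pi} (3*t + 4) cos(3*t/2) dt = (-4/3) - (4/3) = -8/3.
Hence a_3 = (1/pi)·(-8/3) = -8/(3*pi).

-8/(3*pi)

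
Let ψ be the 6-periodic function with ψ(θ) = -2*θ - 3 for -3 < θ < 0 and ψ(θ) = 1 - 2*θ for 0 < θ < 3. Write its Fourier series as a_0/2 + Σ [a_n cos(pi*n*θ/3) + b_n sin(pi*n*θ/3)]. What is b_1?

-4/pi

b_1 = 1/3 ∫_{-3}^{3} ψ(θ) sin(pi*θ/3) dθ.
Split the integral at the breakpoints.
Integrating by parts (boundary term plus one more integral), an antiderivative of (-2*θ - 3) sin(pi*θ/3) is 6*θ*cos(pi*θ/3)/pi - 18*sin(pi*θ/3)/pi**2 + 9*cos(pi*θ/3)/pi; evaluating from -3 to 0: ∫_{-3}^{0} (-2*θ - 3) sin(pi*θ/3) dθ = (9/pi) - (9/pi) = 0.
Integrating by parts (boundary term plus one more integral), an antiderivative of (1 - 2*θ) sin(pi*θ/3) is 6*θ*cos(pi*θ/3)/pi - 18*sin(pi*θ/3)/pi**2 - 3*cos(pi*θ/3)/pi; evaluating from 0 to 3: ∫_{0}^{3} (1 - 2*θ) sin(pi*θ/3) dθ = (-15/pi) - (-3/pi) = -12/pi.
Summing the pieces and multiplying by (1/3) gives b_1 = -4/pi.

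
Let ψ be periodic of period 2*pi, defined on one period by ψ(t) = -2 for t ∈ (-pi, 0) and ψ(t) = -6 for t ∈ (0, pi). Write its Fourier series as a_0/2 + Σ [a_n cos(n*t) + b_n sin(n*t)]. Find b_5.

b_5 = 1/pi ∫_{-pi}^{pi} ψ(t) sin(5*t) dt.
Split the integral at the breakpoints.
Directly, an antiderivative of (-2) sin(5*t) is 2*cos(5*t)/5; evaluating from -pi to 0: ∫_{-pi}^{0} (-2) sin(5*t) dt = (2/5) - (-2/5) = 4/5.
Directly, an antiderivative of (-6) sin(5*t) is 6*cos(5*t)/5; evaluating from 0 to pi: ∫_{0}^{pi} (-6) sin(5*t) dt = (-6/5) - (6/5) = -12/5.
Summing the pieces and multiplying by (1/pi) gives b_5 = -8/(5*pi).

-8/(5*pi)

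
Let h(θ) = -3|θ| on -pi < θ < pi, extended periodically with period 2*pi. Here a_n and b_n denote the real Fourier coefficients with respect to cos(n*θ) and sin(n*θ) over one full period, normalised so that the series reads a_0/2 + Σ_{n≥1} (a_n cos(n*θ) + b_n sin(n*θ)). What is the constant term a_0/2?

-3*pi/2

a_0 = 1/pi ∫_{-pi}^{pi} h(θ) dθ = 1/pi · (-3*pi**2) = -3*pi.
So the constant term a_0/2 = -3*pi/2.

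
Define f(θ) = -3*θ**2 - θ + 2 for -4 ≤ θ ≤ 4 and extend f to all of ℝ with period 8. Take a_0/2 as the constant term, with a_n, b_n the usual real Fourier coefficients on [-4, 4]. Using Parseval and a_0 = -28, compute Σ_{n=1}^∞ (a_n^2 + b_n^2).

6304/15

Parseval: a_0^2/2 + Σ_{n≥1} (a_n^2+b_n^2) = 1/4 ∫_{-4}^{4} f(θ)^2 dθ = 12184/15.
Subtract a_0^2/2 = 392: Σ (a_n^2+b_n^2) = 6304/15.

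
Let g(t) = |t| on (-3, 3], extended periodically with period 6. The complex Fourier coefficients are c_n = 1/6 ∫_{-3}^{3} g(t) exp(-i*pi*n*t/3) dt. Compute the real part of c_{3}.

-2/(3*pi**2)

Since g is real-valued, Re(c_{3}) = 1/6 ∫_{-3}^{3} g(t) cos(pi*t) dt = a_{3}/2.
g is even and cos(pi*t) is even, so the integrand is even: ∫_{-3}^{3} g(t) cos(pi*t) dt = 2∫_0^{3} g(t) cos(pi*t) dt.
Integrating by parts (boundary term plus one more integral), an antiderivative of (t) cos(pi*t) is t*sin(pi*t)/pi + cos(pi*t)/pi**2; evaluating from 0 to 3: ∫_{0}^{3} (t) cos(pi*t) dt = (-1/pi**2) - (pi**(-2)) = -2/pi**2.
So ∫_{-3}^{3} g(t) cos(pi*t) dt = -4/pi**2.
Hence Re(c_{3}) = (1/6)·(-4/pi**2) = -2/(3*pi**2).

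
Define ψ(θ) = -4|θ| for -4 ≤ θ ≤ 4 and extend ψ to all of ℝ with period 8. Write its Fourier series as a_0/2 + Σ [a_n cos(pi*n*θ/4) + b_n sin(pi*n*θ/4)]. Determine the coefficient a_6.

a_6 = 1/4 ∫_{-4}^{4} ψ(θ) cos(3*pi*θ/2) dθ.
ψ is even and cos(3*pi*θ/2) is even, so the integrand is even and a_6 = 1/2 ∫_0^{4} ψ(θ) cos(3*pi*θ/2) dθ.
Integrating by parts (boundary term plus one more integral), an antiderivative of (-4*θ) cos(3*pi*θ/2) is -8*θ*sin(3*pi*θ/2)/(3*pi) - 16*cos(3*pi*θ/2)/(9*pi**2); evaluating from 0 to 4: ∫_{0}^{4} (-4*θ) cos(3*pi*θ/2) dθ = (-16/(9*pi**2)) - (-16/(9*pi**2)) = 0.
Hence a_6 = (1/2)·(0) = 0.

0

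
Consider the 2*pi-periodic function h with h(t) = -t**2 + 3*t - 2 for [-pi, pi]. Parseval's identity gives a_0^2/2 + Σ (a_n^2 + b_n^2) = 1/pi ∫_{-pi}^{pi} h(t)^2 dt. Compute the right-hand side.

8 + 2*pi**4/5 + 26*pi**2/3

1/pi ∫_{-pi}^{pi} h(t)^2 dt = 1/pi · (2*pi*(60 + 3*pi**4 + 65*pi**2)/15) = 8 + 2*pi**4/5 + 26*pi**2/3.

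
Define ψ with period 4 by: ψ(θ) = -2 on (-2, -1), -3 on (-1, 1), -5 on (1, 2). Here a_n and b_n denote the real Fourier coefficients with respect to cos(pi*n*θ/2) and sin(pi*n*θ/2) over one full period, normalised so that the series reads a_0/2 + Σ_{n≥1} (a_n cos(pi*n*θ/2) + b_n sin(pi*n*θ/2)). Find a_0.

a_0 = 1/2 ∫_{-2}^{2} ψ(θ) dθ = 1/2 · (-13) = -13/2.

-13/2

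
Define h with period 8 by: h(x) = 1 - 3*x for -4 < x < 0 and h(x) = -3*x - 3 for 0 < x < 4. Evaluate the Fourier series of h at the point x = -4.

x = -4 differs from x = 4 by -1 full period(s), and the series is 8-periodic.
At x = 4 the one-sided limits are h(4^-) = -15 and h(4^+) = 13.
By Dirichlet's theorem the series converges to their average, [(-15) + (13)]/2 = -1.

-1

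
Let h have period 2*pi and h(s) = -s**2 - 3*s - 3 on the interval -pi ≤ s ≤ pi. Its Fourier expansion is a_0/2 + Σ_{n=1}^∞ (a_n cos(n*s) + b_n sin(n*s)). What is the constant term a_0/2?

a_0 = 1/pi ∫_{-pi}^{pi} h(s) ds = 1/pi · (-2*pi*(9 + pi**2)/3) = -2*pi**2/3 - 6.
So the constant term a_0/2 = -pi**2/3 - 3.

-pi**2/3 - 3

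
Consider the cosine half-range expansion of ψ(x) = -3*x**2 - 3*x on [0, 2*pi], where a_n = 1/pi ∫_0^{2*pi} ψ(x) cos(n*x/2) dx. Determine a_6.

-4/3

a_6 = 1/pi ∫_0^{2*pi} (-3*x**2 - 3*x) cos(3*x) dx.
Integrating by parts twice (tabular method), an antiderivative of (-3*x**2 - 3*x) cos(3*x) is -x**2*sin(3*x) - x*sin(3*x) - 2*x*cos(3*x)/3 + 2*sin(3*x)/9 - cos(3*x)/3; evaluating from 0 to 2*pi: ∫_{0}^{2*pi} (-3*x**2 - 3*x) cos(3*x) dx = (-4*pi/3 - 1/3) - (-1/3) = -4*pi/3.
Hence a_6 = (1/pi)·(-4*pi/3) = -4/3.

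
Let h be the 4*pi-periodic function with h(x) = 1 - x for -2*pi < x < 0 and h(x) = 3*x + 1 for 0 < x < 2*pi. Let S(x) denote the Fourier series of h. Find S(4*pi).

1

x = 4*pi differs from x = 0 by 1 full period(s), and the series is 4*pi-periodic.
h is continuous at x = 0 with value 1, so the series converges to 1 there.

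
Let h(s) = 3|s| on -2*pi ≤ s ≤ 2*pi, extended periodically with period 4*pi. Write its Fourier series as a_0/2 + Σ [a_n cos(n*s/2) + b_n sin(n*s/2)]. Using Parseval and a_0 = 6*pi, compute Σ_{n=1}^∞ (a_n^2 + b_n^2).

6*pi**2

Parseval: a_0^2/2 + Σ_{n≥1} (a_n^2+b_n^2) = (1/(2*pi)) ∫_{-2*pi}^{2*pi} h(s)^2 ds = 24*pi**2.
Subtract a_0^2/2 = 18*pi**2: Σ (a_n^2+b_n^2) = 6*pi**2.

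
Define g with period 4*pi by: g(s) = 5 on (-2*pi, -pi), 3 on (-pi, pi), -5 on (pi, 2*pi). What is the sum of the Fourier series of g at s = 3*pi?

4

s = 3*pi differs from s = -pi by 1 full period(s), and the series is 4*pi-periodic.
At s = -pi the one-sided limits are g(-pi^-) = 5 and g(-pi^+) = 3.
By Dirichlet's theorem the series converges to their average, [(5) + (3)]/2 = 4.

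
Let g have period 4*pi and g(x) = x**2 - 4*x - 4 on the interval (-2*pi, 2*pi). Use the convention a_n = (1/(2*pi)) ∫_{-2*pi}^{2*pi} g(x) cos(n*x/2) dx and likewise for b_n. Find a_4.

1

a_4 = (1/(2*pi)) ∫_{-2*pi}^{2*pi} g(x) cos(2*x) dx.
Integrating by parts twice (tabular method), an antiderivative of (x**2 - 4*x - 4) cos(2*x) is x**2*sin(2*x)/2 - 2*x*sin(2*x) + x*cos(2*x)/2 - 9*sin(2*x)/4 - cos(2*x); evaluating from -2*pi to 2*pi: ∫_{-2*pi}^{2*pi} (x**2 - 4*x - 4) cos(2*x) dx = (-1 + pi) - (-pi - 1) = 2*pi.
Hence a_4 = (1/(2*pi))·(2*pi) = 1.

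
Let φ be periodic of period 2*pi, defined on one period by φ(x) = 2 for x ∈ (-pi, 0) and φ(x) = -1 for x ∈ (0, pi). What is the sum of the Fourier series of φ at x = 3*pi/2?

x = 3*pi/2 differs from x = -pi/2 by 1 full period(s), and the series is 2*pi-periodic.
φ is continuous at x = -pi/2 with value 2, so the series converges to 2 there.

2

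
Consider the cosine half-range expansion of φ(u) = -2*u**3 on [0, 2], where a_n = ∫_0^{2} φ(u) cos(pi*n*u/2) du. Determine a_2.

-24/pi**2

a_2 = ∫_0^{2} (-2*u**3) cos(pi*u) du.
Integrating by parts three times (tabular method), an antiderivative of (-2*u**3) cos(pi*u) is -2*u**3*sin(pi*u)/pi - 6*u**2*cos(pi*u)/pi**2 + 12*u*sin(pi*u)/pi**3 + 12*cos(pi*u)/pi**4; evaluating from 0 to 2: ∫_{0}^{2} (-2*u**3) cos(pi*u) du = (12*(1 - 2*pi**2)/pi**4) - (12/pi**4) = -24/pi**2.
Hence a_2 = -24/pi**2.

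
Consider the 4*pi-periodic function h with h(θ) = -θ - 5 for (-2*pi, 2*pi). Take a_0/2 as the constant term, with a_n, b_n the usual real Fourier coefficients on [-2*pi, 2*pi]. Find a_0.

-10

a_0 = (1/(2*pi)) ∫_{-2*pi}^{2*pi} h(θ) dθ = (1/(2*pi)) · (-20*pi) = -10.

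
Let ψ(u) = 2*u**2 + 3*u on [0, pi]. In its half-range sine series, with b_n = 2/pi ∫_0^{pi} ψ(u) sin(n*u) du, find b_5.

b_5 = 2/pi ∫_0^{pi} (2*u**2 + 3*u) sin(5*u) du.
Integrating by parts twice (tabular method), an antiderivative of (2*u**2 + 3*u) sin(5*u) is -2*u**2*cos(5*u)/5 + 4*u*sin(5*u)/25 - 3*u*cos(5*u)/5 + 3*sin(5*u)/25 + 4*cos(5*u)/125; evaluating from 0 to pi: ∫_{0}^{pi} (2*u**2 + 3*u) sin(5*u) du = (-4/125 + 3*pi/5 + 2*pi**2/5) - (4/125) = -8/125 + 3*pi/5 + 2*pi**2/5.
Hence b_5 = (2/pi)·(-8/125 + 3*pi/5 + 2*pi**2/5) = 2*(-8 + 75*pi + 50*pi**2)/(125*pi).

2*(-8 + 75*pi + 50*pi**2)/(125*pi)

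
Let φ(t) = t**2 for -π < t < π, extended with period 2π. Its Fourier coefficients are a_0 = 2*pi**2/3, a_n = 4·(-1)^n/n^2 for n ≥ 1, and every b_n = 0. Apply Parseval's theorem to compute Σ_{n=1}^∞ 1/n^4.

pi**4/90

Parseval: a_0^2/2 + Σ a_n^2 = (1/π) ∫_{-π}^{π} φ(t)^2 dt = 2*pi**4/5.
Subtract a_0^2/2 = 2*pi**4/9: Σ a_n^2 = 8*pi**4/45.
Since a_n^2 = 16/n^4, Σ 1/n^4 = pi**4/90.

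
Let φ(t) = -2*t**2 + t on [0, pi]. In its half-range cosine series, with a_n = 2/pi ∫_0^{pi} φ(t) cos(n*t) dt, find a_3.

4*(-1 + 2*pi)/(9*pi)

a_3 = 2/pi ∫_0^{pi} (-2*t**2 + t) cos(3*t) dt.
Integrating by parts twice (tabular method), an antiderivative of (-2*t**2 + t) cos(3*t) is -2*t**2*sin(3*t)/3 + t*sin(3*t)/3 - 4*t*cos(3*t)/9 + 4*sin(3*t)/27 + cos(3*t)/9; evaluating from 0 to pi: ∫_{0}^{pi} (-2*t**2 + t) cos(3*t) dt = (-1/9 + 4*pi/9) - (1/9) = -2/9 + 4*pi/9.
Hence a_3 = (2/pi)·(-2/9 + 4*pi/9) = 4*(-1 + 2*pi)/(9*pi).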